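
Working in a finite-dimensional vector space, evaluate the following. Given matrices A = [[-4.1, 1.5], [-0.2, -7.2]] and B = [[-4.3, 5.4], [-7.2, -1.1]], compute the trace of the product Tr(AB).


Tr(AB) = sum_i (AB)_{ii} where (AB)_{ii} = sum_k A_{ik} B_{ki}.
(AB)_{11} = -4.1*-4.3 + 1.5*-7.2 = 6.83
(AB)_{22} = -0.2*5.4 + -7.2*-1.1 = 6.84
Tr(AB) = 6.83 + 6.84 = 13.67

13.67


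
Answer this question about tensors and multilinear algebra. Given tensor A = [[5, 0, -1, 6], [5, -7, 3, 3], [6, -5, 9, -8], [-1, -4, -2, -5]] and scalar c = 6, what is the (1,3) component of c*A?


Scalar multiplication: (cA)_{ij} = c * A_{ij}.
c = 6
A_{13} = -1
(cA)_{13} = 6 * -1 = -6

-6


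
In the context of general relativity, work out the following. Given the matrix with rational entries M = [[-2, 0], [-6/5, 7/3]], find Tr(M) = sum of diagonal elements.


The trace is the sum of diagonal entries.
Diagonal: M[1,1] = -2, M[2,2] = 7/3
Tr(M) = -2 + 7/3
Computing step by step:
After adding M[1,1]: -2
After adding M[2,2]: 1/3
Tr(M) = 1/3

1/3


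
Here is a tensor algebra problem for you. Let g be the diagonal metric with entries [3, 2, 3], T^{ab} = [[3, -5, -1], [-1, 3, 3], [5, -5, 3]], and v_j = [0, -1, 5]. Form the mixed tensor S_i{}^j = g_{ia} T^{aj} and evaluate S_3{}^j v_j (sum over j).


Step 1: lower the first index. For a diagonal metric, g_{ia} T^{aj} = g_{ii} T^{ij} (no sum on i).
g_{33} = 3
S_3{}^1 = 3 * T^{31} = 3 * 5 = 15
S_3{}^2 = 3 * T^{32} = 3 * -5 = -15
S_3{}^3 = 3 * T^{33} = 3 * 3 = 9
Step 2: contract S_3{}^j with v_j.
S_3{}^1 * v_1 = 15 * 0 = 0
S_3{}^2 * v_2 = -15 * -1 = 15
S_3{}^3 * v_3 = 9 * 5 = 45
Result = 0 + 15 + 45 = 60

60


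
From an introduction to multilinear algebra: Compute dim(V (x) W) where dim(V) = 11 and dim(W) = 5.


The dimension of a tensor product is the product of dimensions.
dim(V) = 11, dim(W) = 5
dim(V (x) W) = 11 * 5 = 55

55


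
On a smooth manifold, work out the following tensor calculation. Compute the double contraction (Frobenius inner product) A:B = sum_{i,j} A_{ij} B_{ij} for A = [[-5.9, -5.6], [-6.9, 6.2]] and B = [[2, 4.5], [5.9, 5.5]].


A:B = sum over all i,j of A_{ij} * B_{ij}.
Row 1: -5.9*2=-11.8, -5.6*4.5=-25.2 => row sum = -37
Row 2: -6.9*5.9=-40.71, 6.2*5.5=34.1 => row sum = -6.61
Total = -37 + -6.61 = -43.61

-43.61


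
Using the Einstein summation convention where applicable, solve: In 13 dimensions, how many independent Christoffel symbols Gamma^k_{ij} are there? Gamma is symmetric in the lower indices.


Christoffel symbols Gamma^k_{ij} are symmetric in i,j, so there are d * d(d+1)/2 independent symbols.
d = 13
d(d+1)/2 = 13 * 14 / 2 = 91
Total = 13 * 91 = 1183

1183


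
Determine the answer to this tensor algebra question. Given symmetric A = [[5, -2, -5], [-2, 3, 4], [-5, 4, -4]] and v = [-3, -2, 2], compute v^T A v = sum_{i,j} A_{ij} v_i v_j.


First compute Av:
(Av)_1 = 5*-3 + -2*-2 + -5*2 = -21
(Av)_2 = -2*-3 + 3*-2 + 4*2 = 8
(Av)_3 = -5*-3 + 4*-2 + -4*2 = -1
Av = [-21, 8, -1]
Then v^T (Av) = -3*-21 + -2*8 + 2*-1
= 63 + -16 + -2 = 45

45


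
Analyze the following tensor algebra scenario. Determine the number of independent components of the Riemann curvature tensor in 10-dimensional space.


The Riemann tensor in d dimensions has d^2(d^2 - 1)/12 independent components.
d = 10, so d^2 = 100
d^2 - 1 = 99
d^2(d^2 - 1) = 100 * 99 = 9900
Divide by 12: 9900 / 12 = 825

825


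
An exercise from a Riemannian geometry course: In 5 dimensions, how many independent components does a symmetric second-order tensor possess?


A symmetric rank-2 tensor in d dimensions has d(d+1)/2 independent components.
d = 5
d(d+1)/2 = 5 * 6 / 2 = 30 / 2 = 15

15


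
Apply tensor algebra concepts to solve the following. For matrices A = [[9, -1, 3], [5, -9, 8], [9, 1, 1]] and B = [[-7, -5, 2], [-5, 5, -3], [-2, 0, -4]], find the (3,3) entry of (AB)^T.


(AB)^T_{ij} = (AB)_{ji} = sum_k A_{jk} B_{ki}.
For i=3, j=3 we need (AB)_{33}:
A_{31} * B_{13} = 9 * 2 = 18
A_{32} * B_{23} = 1 * -3 = -3
A_{33} * B_{33} = 1 * -4 = -4
Sum = 18 + -3 + -4 = 11

11


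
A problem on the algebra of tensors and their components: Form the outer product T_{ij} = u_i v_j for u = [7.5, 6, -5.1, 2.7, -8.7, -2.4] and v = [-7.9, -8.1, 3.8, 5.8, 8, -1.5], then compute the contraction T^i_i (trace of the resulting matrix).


The outer product gives T_{ij} = u_i v_j.
The trace (contraction) is Tr(T) = sum_i T_{ii} = sum_i u_i v_i.
Diagonal entries:
T_{11} = u_1 * v_1 = 7.5 * -7.9 = -59.25
T_{22} = u_2 * v_2 = 6 * -8.1 = -48.6
T_{33} = u_3 * v_3 = -5.1 * 3.8 = -19.38
T_{44} = u_4 * v_4 = 2.7 * 5.8 = 15.66
T_{55} = u_5 * v_5 = -8.7 * 8 = -69.6
T_{66} = u_6 * v_6 = -2.4 * -1.5 = 3.6
Tr(T) = -59.25 + -48.6 + -19.38 + 15.66 + -69.6 + 3.6 = -177.57

-177.57


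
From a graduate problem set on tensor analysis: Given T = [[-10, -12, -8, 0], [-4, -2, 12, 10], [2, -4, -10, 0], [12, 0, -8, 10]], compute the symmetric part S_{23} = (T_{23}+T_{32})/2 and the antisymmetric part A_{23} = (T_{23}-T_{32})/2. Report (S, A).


T_{23} = 12
T_{32} = -4
S_{23} = (12 + -4)/2 = 8/2 = 4
A_{23} = (12 - -4)/2 = 16/2 = 8
Check: S + A = 4 + 8 = 12 = T_{23}.

(4, 8)


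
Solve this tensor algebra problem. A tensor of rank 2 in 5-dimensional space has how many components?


The number of components of a rank-r tensor in d dimensions is d^r.
Here d = 5 and r = 2.
5^2 = 25

25


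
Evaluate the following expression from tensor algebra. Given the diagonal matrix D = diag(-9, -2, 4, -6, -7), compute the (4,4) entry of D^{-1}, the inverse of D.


For a diagonal matrix, the inverse has entries (D^{-1})_{ii} = 1/d_{ii}.
The diagonal entries are: d_{11} = -9, d_{22} = -2, d_{33} = 4, d_{44} = -6, d_{55} = -7
We need (D^{-1})_{44} = 1/d_{44} = 1/-6 = -1/6

-1/6


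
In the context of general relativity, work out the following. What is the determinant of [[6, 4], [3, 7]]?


For a 2x2 matrix [[a, b], [c, d]], det = a*d - b*c.
a = 6, b = 4, c = 3, d = 7
a*d = 6 * 7 = 42
b*c = 4 * 3 = 12
det = 42 - 12 = 30

30


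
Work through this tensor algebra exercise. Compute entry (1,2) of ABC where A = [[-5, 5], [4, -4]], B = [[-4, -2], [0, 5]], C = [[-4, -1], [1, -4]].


(ABC)_{12} = sum_m (AB)_{1m} C_{m2}. First compute row 1 of AB.
(AB)_{11} = -5*-4 + 5*0 = 20
(AB)_{12} = -5*-2 + 5*5 = 35
Now contract with column 2 of C:
(AB)_{11} * C_{12} = 20 * -1 = -20
(AB)_{12} * C_{22} = 35 * -4 = -140
(ABC)_{12} = -20 + -140 = -160

-160


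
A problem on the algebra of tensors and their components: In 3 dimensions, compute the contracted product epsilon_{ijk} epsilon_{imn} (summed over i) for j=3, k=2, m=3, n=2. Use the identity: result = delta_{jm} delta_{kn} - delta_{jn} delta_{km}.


Using the identity: epsilon_{ijk} epsilon_{imn} = delta_{jm} delta_{kn} - delta_{jn} delta_{km}.
delta_{33} = 1
delta_{22} = 1
delta_{32} = 0
delta_{23} = 0
Result = 1 * 1 - 0 * 0 = 1 - 0 = 1

1


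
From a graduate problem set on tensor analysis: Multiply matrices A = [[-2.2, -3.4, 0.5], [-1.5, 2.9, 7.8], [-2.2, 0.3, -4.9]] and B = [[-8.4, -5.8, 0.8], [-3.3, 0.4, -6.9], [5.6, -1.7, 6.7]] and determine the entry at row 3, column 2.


(AB)_{ij} = sum_k A_{ik} B_{kj}.
For i=3, j=2:
A_{31} * B_{12} = -2.2 * -5.8 = 12.76
A_{32} * B_{22} = 0.3 * 0.4 = 0.12
A_{33} * B_{32} = -4.9 * -1.7 = 8.33
Sum = 12.76 + 0.12 + 8.33 = 21.21

21.21


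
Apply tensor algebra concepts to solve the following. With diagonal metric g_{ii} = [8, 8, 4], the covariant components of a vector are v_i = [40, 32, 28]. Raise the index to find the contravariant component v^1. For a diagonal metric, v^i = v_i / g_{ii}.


To raise an index with a diagonal metric: v^i = v_i / g_{ii}.
For index 1: v_1 = 40, g_{11} = 8
v^1 = 40 / 8 = 5

5


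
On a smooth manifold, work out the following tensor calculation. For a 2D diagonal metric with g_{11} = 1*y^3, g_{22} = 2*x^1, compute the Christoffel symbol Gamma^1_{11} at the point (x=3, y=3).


For a diagonal metric, Gamma^k_{ij} = (1/2) g^{kk} (dg_{ik}/dx_j + dg_{jk}/dx_i - dg_{ij}/dx_k).
The metric is diagonal, so g_{ab} = 0 for a != b.
At the given point: g_{11} = 27, g_{22} = 6
g^{11} = 1/27
dg_{11}/dx_1 = dg_{11}/dx_1 = 0
dg_{11}/dx_1 = dg_{11}/dx_1 = 0
dg_{11}/dx_1 = dg_{11}/dx_1 = 0
Numerator = 0 + 0 - 0 = 0
Gamma^1_{11} = 0 / (2 * 27) = 0

0


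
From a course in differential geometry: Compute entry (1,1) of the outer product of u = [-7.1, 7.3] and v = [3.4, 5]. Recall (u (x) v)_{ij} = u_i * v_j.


The outer product entry T_{ij} = u_i * v_j.
We need i=1, j=1.
u_1 = -7.1, v_1 = 3.4
T_{1,1} = -7.1 * 3.4 = -24.14

-24.14


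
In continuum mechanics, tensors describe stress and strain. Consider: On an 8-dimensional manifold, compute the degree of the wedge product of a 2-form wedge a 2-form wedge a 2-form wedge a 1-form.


The degree of a wedge product is the sum of the degrees of the individual forms.
Degrees: 2, 2, 2, 1
Total degree = 2 + 2 + 2 + 1 = 7

7


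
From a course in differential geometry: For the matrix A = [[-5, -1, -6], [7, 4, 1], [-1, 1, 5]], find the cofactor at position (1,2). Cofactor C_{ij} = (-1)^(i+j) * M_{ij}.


To find cofactor C_{12}, delete row 1 and column 2.
The resulting 2x2 submatrix is: [[7, 1], [-1, 5]]
Minor M_{12} = 7*5 - 1*-1
  = 35 - -1 = 36
Sign = (-1)^(1+2) = (-1)^3 = -1
Cofactor C_{12} = -1 * 36 = -36

-36


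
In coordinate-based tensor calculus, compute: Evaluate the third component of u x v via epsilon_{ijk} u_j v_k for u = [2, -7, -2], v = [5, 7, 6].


(u x v)_3 = sum_{j,k} epsilon_{3jk} u_j v_k. Only permutations of (1,2,3) contribute; the two non-zero terms are:
eps_{312} u_1 v_2 = 1 * 2 * 7 = 14
eps_{321} u_2 v_1 = -1 * -7 * 5 = 35
(u x v)_3 = 49

49


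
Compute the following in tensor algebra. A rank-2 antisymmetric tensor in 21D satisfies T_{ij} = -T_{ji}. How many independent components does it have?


An antisymmetric rank-2 tensor satisfies A_{ij} = -A_{ji}, so diagonal entries are zero.
The independent components are the upper-triangular entries: C(n, 2) = n(n-1)/2.
n = 21
C(21, 2) = 21 * 20 / 2 = 420 / 2 = 210

210


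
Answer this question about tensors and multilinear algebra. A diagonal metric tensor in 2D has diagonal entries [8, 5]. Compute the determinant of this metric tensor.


For a diagonal metric, the determinant is the product of diagonal entries.
Diagonal entries: 8, 5
det(g) = 8 * 5 = 40

40


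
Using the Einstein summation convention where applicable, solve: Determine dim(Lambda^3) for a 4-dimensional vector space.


The dimension of the space of p-forms on an n-dimensional space is C(n, p).
n = 4, p = 3
C(4, 3) = 4! / (3! * 1!) = 4

4


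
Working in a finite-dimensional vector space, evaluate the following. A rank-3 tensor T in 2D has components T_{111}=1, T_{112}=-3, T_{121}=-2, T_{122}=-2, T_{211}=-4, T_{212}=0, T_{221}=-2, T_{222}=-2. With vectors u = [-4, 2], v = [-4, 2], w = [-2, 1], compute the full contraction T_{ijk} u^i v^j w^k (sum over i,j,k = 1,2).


S = sum over i,j,k of T_{ijk} u_i v_j w_k. Expanding all 8 terms:
T_{111}*u_1*v_1*w_1 = 1*-4*-4*-2 = -32  (running total: -32)
T_{112}*u_1*v_1*w_2 = -3*-4*-4*1 = -48  (running total: -80)
T_{121}*u_1*v_2*w_1 = -2*-4*2*-2 = -32  (running total: -112)
T_{122}*u_1*v_2*w_2 = -2*-4*2*1 = 16  (running total: -96)
T_{211}*u_2*v_1*w_1 = -4*2*-4*-2 = -64  (running total: -160)
T_{212}*u_2*v_1*w_2 = 0*2*-4*1 = 0  (running total: -160)
T_{221}*u_2*v_2*w_1 = -2*2*2*-2 = 16  (running total: -144)
T_{222}*u_2*v_2*w_2 = -2*2*2*1 = -8  (running total: -152)
S = -152

-152


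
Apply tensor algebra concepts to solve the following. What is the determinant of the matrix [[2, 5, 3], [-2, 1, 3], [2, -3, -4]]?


Expanding along the first row, det(A) = a11*M_11 - a12*M_12 + a13*M_13, where M_1j is the (1,j) minor.
Minor M_11 = 1*-4 - 3*-3 = 5
Minor M_12 = -2*-4 - 3*2 = 2
Minor M_13 = -2*-3 - 1*2 = 4
det = 2*(5) - 5*(2) + 3*(4)
    = 10 - 10 + 12
    = 12

12


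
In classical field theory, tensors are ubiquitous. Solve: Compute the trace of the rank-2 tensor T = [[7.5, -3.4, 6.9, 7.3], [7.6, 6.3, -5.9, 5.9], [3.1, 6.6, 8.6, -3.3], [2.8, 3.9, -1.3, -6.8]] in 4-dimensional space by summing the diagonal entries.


The contraction (trace) of a rank-2 tensor is the sum of its diagonal elements.
Diagonal entries: A[1,1] = 7.5, A[2,2] = 6.3, A[3,3] = 8.6, A[4,4] = -6.8
Tr(A) = 7.5 + 6.3 + 8.6 + -6.8 = 15.6

15.6


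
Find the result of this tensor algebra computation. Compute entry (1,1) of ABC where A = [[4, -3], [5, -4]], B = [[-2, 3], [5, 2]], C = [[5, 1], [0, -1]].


(ABC)_{11} = sum_m (AB)_{1m} C_{m1}. First compute row 1 of AB.
(AB)_{11} = 4*-2 + -3*5 = -23
(AB)_{12} = 4*3 + -3*2 = 6
Now contract with column 1 of C:
(AB)_{11} * C_{11} = -23 * 5 = -115
(AB)_{12} * C_{21} = 6 * 0 = 0
(ABC)_{11} = -115 + 0 = -115

-115


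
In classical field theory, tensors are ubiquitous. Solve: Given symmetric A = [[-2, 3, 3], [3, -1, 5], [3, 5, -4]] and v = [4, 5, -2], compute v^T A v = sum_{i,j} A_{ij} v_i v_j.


First compute Av:
(Av)_1 = -2*4 + 3*5 + 3*-2 = 1
(Av)_2 = 3*4 + -1*5 + 5*-2 = -3
(Av)_3 = 3*4 + 5*5 + -4*-2 = 45
Av = [1, -3, 45]
Then v^T (Av) = 4*1 + 5*-3 + -2*45
= 4 + -15 + -90 = -101

-101


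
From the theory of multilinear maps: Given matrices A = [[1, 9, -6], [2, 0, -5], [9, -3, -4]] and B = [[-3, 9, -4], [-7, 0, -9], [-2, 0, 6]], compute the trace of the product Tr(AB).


Tr(AB) = sum_i (AB)_{ii} where (AB)_{ii} = sum_k A_{ik} B_{ki}.
(AB)_{11} = 1*-3 + 9*-7 + -6*-2 = -54
(AB)_{22} = 2*9 + 0*0 + -5*0 = 18
(AB)_{33} = 9*-4 + -3*-9 + -4*6 = -33
Tr(AB) = -54 + 18 + -33 = -69

-69


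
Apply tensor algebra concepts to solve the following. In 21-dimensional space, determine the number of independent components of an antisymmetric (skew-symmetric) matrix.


An antisymmetric rank-2 tensor satisfies A_{ij} = -A_{ji}, so diagonal entries are zero.
The independent components are the upper-triangular entries: C(n, 2) = n(n-1)/2.
n = 21
C(21, 2) = 21 * 20 / 2 = 420 / 2 = 210

210


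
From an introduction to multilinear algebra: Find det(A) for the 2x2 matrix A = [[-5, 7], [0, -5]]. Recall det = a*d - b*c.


For a 2x2 matrix [[a, b], [c, d]], det = a*d - b*c.
a = -5, b = 7, c = 0, d = -5
a*d = -5 * -5 = 25
b*c = 7 * 0 = 0
det = 25 - 0 = 25

25


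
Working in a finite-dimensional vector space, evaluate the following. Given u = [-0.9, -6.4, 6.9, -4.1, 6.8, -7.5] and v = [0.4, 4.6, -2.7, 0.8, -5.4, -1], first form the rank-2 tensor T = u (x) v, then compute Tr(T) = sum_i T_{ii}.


The outer product gives T_{ij} = u_i v_j.
The trace (contraction) is Tr(T) = sum_i T_{ii} = sum_i u_i v_i.
Diagonal entries:
T_{11} = u_1 * v_1 = -0.9 * 0.4 = -0.36
T_{22} = u_2 * v_2 = -6.4 * 4.6 = -29.44
T_{33} = u_3 * v_3 = 6.9 * -2.7 = -18.63
T_{44} = u_4 * v_4 = -4.1 * 0.8 = -3.28
T_{55} = u_5 * v_5 = 6.8 * -5.4 = -36.72
T_{66} = u_6 * v_6 = -7.5 * -1 = 7.5
Tr(T) = -0.36 + -29.44 + -18.63 + -3.28 + -36.72 + 7.5 = -80.93

-80.93


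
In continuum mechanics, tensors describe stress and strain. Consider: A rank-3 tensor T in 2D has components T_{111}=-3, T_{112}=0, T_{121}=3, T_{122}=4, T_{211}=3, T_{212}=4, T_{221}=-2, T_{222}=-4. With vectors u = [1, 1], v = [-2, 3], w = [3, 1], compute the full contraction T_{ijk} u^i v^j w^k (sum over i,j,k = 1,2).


S = sum over i,j,k of T_{ijk} u_i v_j w_k. Expanding all 8 terms:
T_{111}*u_1*v_1*w_1 = -3*1*-2*3 = 18  (running total: 18)
T_{112}*u_1*v_1*w_2 = 0*1*-2*1 = 0  (running total: 18)
T_{121}*u_1*v_2*w_1 = 3*1*3*3 = 27  (running total: 45)
T_{122}*u_1*v_2*w_2 = 4*1*3*1 = 12  (running total: 57)
T_{211}*u_2*v_1*w_1 = 3*1*-2*3 = -18  (running total: 39)
T_{212}*u_2*v_1*w_2 = 4*1*-2*1 = -8  (running total: 31)
T_{221}*u_2*v_2*w_1 = -2*1*3*3 = -18  (running total: 13)
T_{222}*u_2*v_2*w_2 = -4*1*3*1 = -12  (running total: 1)
S = 1

1


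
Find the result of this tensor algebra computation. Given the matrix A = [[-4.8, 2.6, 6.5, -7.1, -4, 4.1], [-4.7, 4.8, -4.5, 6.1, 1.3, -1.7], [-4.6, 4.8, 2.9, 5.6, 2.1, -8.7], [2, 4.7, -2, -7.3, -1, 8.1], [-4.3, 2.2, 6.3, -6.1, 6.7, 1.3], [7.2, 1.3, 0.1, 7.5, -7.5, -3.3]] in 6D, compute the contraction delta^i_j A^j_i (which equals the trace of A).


The contraction (trace) of a rank-2 tensor is the sum of its diagonal elements.
Diagonal entries: A[1,1] = -4.8, A[2,2] = 4.8, A[3,3] = 2.9, A[4,4] = -7.3, A[5,5] = 6.7, A[6,6] = -3.3
Tr(A) = -4.8 + 4.8 + 2.9 + -7.3 + 6.7 + -3.3 = -1

-1


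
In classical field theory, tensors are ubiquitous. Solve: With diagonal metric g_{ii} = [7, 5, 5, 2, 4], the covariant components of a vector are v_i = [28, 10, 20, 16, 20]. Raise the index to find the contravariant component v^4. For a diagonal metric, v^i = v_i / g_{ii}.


To raise an index with a diagonal metric: v^i = v_i / g_{ii}.
For index 4: v_4 = 16, g_{44} = 2
v^4 = 16 / 2 = 8

8


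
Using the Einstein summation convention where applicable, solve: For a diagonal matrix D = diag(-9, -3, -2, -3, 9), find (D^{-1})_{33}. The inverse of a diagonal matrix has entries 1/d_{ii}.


For a diagonal matrix, the inverse has entries (D^{-1})_{ii} = 1/d_{ii}.
The diagonal entries are: d_{11} = -9, d_{22} = -3, d_{33} = -2, d_{44} = -3, d_{55} = 9
We need (D^{-1})_{33} = 1/d_{33} = 1/-2 = -1/2

-1/2


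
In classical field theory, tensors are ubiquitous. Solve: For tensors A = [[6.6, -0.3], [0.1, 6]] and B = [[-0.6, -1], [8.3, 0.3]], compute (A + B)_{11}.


Tensor addition is component-wise: (A + B)_{ij} = A_{ij} + B_{ij}.
A_{11} = 6.6
B_{11} = -0.6
(A + B)_{11} = 6.6 + -0.6 = 6

6


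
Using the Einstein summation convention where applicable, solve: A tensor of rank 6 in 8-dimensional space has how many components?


The number of components of a rank-r tensor in d dimensions is d^r.
Here d = 8 and r = 6.
8^6 = 262144

262144


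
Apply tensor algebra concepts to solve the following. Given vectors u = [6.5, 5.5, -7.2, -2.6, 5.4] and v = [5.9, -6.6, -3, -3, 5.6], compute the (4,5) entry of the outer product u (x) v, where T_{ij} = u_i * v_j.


The outer product entry T_{ij} = u_i * v_j.
We need i=4, j=5.
u_4 = -2.6, v_5 = 5.6
T_{4,5} = -2.6 * 5.6 = -14.56

-14.56


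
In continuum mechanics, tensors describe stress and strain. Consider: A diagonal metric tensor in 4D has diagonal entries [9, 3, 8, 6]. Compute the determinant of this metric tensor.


For a diagonal metric, the determinant is the product of diagonal entries.
Diagonal entries: 9, 3, 8, 6
det(g) = 9 * 3 * 8 * 6 = 1296

1296


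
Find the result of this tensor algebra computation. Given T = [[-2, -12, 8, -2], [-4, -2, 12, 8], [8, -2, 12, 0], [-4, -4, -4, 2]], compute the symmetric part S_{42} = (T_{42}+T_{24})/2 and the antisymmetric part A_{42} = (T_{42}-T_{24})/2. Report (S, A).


T_{42} = -4
T_{24} = 8
S_{42} = (-4 + 8)/2 = 4/2 = 2
A_{42} = (-4 - 8)/2 = -12/2 = -6
Check: S + A = 2 + -6 = -4 = T_{42}.

(2, -6)


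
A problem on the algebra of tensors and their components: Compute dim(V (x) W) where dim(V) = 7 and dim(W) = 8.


The dimension of a tensor product is the product of dimensions.
dim(V) = 7, dim(W) = 8
dim(V (x) W) = 7 * 8 = 56

56


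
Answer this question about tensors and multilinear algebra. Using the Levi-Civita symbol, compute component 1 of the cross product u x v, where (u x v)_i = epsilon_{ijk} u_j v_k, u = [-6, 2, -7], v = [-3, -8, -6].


(u x v)_1 = sum_{j,k} epsilon_{1jk} u_j v_k. Only permutations of (1,2,3) contribute; the two non-zero terms are:
eps_{123} u_2 v_3 = 1 * 2 * -6 = -12
eps_{132} u_3 v_2 = -1 * -7 * -8 = -56
(u x v)_1 = -68

-68


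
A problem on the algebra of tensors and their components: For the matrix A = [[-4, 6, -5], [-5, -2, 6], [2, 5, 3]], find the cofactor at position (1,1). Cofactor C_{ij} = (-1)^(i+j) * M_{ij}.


To find cofactor C_{11}, delete row 1 and column 1.
The resulting 2x2 submatrix is: [[-2, 6], [5, 3]]
Minor M_{11} = -2*3 - 6*5
  = -6 - 30 = -36
Sign = (-1)^(1+1) = (-1)^2 = 1
Cofactor C_{11} = 1 * -36 = -36

-36


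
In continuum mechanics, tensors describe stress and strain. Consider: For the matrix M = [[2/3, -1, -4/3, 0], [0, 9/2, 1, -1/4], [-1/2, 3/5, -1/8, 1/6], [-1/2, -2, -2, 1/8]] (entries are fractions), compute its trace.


The trace is the sum of diagonal entries.
Diagonal: M[1,1] = 2/3, M[2,2] = 9/2, M[3,3] = -1/8, M[4,4] = 1/8
Tr(M) = 2/3 + 9/2 + -1/8 + 1/8
Computing step by step:
After adding M[1,1]: 2/3
After adding M[2,2]: 31/6
After adding M[3,3]: 121/24
After adding M[4,4]: 31/6
Tr(M) = 31/6

31/6


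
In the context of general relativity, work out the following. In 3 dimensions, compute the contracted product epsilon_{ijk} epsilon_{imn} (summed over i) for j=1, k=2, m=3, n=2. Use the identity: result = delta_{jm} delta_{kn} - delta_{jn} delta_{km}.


Using the identity: epsilon_{ijk} epsilon_{imn} = delta_{jm} delta_{kn} - delta_{jn} delta_{km}.
delta_{13} = 0
delta_{22} = 1
delta_{12} = 0
delta_{23} = 0
Result = 0 * 1 - 0 * 0 = 0 - 0 = 0

0


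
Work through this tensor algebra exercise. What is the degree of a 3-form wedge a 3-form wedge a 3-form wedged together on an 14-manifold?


The degree of a wedge product is the sum of the degrees of the individual forms.
Degrees: 3, 3, 3
Total degree = 3 + 3 + 3 = 9

9


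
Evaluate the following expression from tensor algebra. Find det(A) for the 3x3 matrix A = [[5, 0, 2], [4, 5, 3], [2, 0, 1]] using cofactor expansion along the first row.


Expanding along the first row, det(A) = a11*M_11 - a12*M_12 + a13*M_13, where M_1j is the (1,j) minor.
Minor M_11 = 5*1 - 3*0 = 5
Minor M_12 = 4*1 - 3*2 = -2
Minor M_13 = 4*0 - 5*2 = -10
det = 5*(5) - 0*(-2) + 2*(-10)
    = 25 - 0 + -20
    = 5

5


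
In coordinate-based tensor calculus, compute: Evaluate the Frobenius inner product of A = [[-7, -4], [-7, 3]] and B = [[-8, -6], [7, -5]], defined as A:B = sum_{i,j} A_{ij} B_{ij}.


A:B = sum over all i,j of A_{ij} * B_{ij}.
Row 1: -7*-8=56, -4*-6=24 => row sum = 80
Row 2: -7*7=-49, 3*-5=-15 => row sum = -64
Total = 80 + -64 = 16

16


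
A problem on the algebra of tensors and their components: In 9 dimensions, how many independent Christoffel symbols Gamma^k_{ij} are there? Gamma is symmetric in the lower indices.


Christoffel symbols Gamma^k_{ij} are symmetric in i,j, so there are d * d(d+1)/2 independent symbols.
d = 9
d(d+1)/2 = 9 * 10 / 2 = 45
Total = 9 * 45 = 405

405


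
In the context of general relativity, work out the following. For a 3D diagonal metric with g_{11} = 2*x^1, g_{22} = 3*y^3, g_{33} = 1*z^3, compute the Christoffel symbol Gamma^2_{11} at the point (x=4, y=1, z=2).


For a diagonal metric, Gamma^k_{ij} = (1/2) g^{kk} (dg_{ik}/dx_j + dg_{jk}/dx_i - dg_{ij}/dx_k).
The metric is diagonal, so g_{ab} = 0 for a != b.
At the given point: g_{11} = 8, g_{22} = 3, g_{33} = 8
g^{22} = 1/3
dg_{12}/dx_1 = 0 (off-diagonal)
dg_{12}/dx_1 = 0 (off-diagonal)
dg_{11}/dx_2 = dg_{11}/dx_2 = 0
Numerator = 0 + 0 - 0 = 0
Gamma^2_{11} = 0 / (2 * 3) = 0

0


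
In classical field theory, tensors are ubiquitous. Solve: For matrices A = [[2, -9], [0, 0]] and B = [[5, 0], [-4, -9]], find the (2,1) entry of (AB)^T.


(AB)^T_{ij} = (AB)_{ji} = sum_k A_{jk} B_{ki}.
For i=2, j=1 we need (AB)_{12}:
A_{11} * B_{12} = 2 * 0 = 0
A_{12} * B_{22} = -9 * -9 = 81
Sum = 0 + 81 = 81

81


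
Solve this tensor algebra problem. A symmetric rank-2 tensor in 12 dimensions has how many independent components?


A symmetric rank-2 tensor in d dimensions has d(d+1)/2 independent components.
d = 12
d(d+1)/2 = 12 * 13 / 2 = 156 / 2 = 78

78


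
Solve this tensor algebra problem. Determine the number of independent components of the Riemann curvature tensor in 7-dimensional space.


The Riemann tensor in d dimensions has d^2(d^2 - 1)/12 independent components.
d = 7, so d^2 = 49
d^2 - 1 = 48
d^2(d^2 - 1) = 49 * 48 = 2352
Divide by 12: 2352 / 12 = 196

196


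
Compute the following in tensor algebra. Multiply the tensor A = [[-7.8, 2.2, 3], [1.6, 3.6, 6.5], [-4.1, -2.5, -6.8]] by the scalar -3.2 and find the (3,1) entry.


Scalar multiplication: (cA)_{ij} = c * A_{ij}.
c = -3.2
A_{31} = -4.1
(cA)_{31} = -3.2 * -4.1 = 13.12

13.12


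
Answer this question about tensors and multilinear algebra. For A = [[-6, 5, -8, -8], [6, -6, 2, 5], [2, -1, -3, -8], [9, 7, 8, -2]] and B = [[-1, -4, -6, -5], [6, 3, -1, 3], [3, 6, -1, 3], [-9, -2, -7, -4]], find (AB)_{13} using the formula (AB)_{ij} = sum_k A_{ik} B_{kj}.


(AB)_{ij} = sum_k A_{ik} B_{kj}.
For i=1, j=3:
A_{11} * B_{13} = -6 * -6 = 36
A_{12} * B_{23} = 5 * -1 = -5
A_{13} * B_{33} = -8 * -1 = 8
A_{14} * B_{43} = -8 * -7 = 56
Sum = 36 + -5 + 8 + 56 = 95

95


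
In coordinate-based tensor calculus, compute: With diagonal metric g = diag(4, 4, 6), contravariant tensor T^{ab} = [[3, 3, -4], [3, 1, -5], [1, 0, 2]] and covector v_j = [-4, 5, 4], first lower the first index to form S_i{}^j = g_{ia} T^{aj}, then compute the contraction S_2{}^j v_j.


Step 1: lower the first index. For a diagonal metric, g_{ia} T^{aj} = g_{ii} T^{ij} (no sum on i).
g_{22} = 4
S_2{}^1 = 4 * T^{21} = 4 * 3 = 12
S_2{}^2 = 4 * T^{22} = 4 * 1 = 4
S_2{}^3 = 4 * T^{23} = 4 * -5 = -20
Step 2: contract S_2{}^j with v_j.
S_2{}^1 * v_1 = 12 * -4 = -48
S_2{}^2 * v_2 = 4 * 5 = 20
S_2{}^3 * v_3 = -20 * 4 = -80
Result = -48 + 20 + -80 = -108

-108


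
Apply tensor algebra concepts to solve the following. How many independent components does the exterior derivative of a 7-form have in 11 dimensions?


The exterior derivative of a p-form is a (p+1)-form.
Its number of independent components is C(n, p+1).
n = 11, p+1 = 8
C(11, 8) = 165

165


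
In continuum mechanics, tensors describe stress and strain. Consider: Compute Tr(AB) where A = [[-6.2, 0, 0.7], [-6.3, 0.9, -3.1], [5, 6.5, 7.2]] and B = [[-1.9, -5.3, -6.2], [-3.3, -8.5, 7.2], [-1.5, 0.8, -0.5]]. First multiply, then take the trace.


Tr(AB) = sum_i (AB)_{ii} where (AB)_{ii} = sum_k A_{ik} B_{ki}.
(AB)_{11} = -6.2*-1.9 + 0*-3.3 + 0.7*-1.5 = 10.73
(AB)_{22} = -6.3*-5.3 + 0.9*-8.5 + -3.1*0.8 = 23.26
(AB)_{33} = 5*-6.2 + 6.5*7.2 + 7.2*-0.5 = 12.2
Tr(AB) = 10.73 + 23.26 + 12.2 = 46.19

46.19


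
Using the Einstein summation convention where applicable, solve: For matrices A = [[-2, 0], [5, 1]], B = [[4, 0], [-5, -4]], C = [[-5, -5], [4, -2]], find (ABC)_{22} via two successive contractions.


(ABC)_{22} = sum_m (AB)_{2m} C_{m2}. First compute row 2 of AB.
(AB)_{21} = 5*4 + 1*-5 = 15
(AB)_{22} = 5*0 + 1*-4 = -4
Now contract with column 2 of C:
(AB)_{21} * C_{12} = 15 * -5 = -75
(AB)_{22} * C_{22} = -4 * -2 = 8
(ABC)_{22} = -75 + 8 = -67

-67


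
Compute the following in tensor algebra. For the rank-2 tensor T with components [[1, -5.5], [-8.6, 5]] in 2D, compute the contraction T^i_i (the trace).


The contraction (trace) of a rank-2 tensor is the sum of its diagonal elements.
Diagonal entries: A[1,1] = 1, A[2,2] = 5
Tr(A) = 1 + 5 = 6

6


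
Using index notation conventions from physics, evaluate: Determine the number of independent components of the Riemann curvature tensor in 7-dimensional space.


The Riemann tensor in d dimensions has d^2(d^2 - 1)/12 independent components.
d = 7, so d^2 = 49
d^2 - 1 = 48
d^2(d^2 - 1) = 49 * 48 = 2352
Divide by 12: 2352 / 12 = 196

196


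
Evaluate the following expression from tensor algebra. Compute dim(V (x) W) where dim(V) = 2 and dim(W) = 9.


The dimension of a tensor product is the product of dimensions.
dim(V) = 2, dim(W) = 9
dim(V (x) W) = 2 * 9 = 18

18


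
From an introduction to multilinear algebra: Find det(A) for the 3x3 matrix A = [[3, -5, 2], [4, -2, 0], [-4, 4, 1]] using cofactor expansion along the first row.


Expanding along the first row, det(A) = a11*M_11 - a12*M_12 + a13*M_13, where M_1j is the (1,j) minor.
Minor M_11 = -2*1 - 0*4 = -2
Minor M_12 = 4*1 - 0*-4 = 4
Minor M_13 = 4*4 - -2*-4 = 8
det = 3*(-2) - -5*(4) + 2*(8)
    = -6 - -20 + 16
    = 30

30


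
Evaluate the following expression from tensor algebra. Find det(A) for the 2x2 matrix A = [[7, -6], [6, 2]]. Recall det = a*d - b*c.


For a 2x2 matrix [[a, b], [c, d]], det = a*d - b*c.
a = 7, b = -6, c = 6, d = 2
a*d = 7 * 2 = 14
b*c = -6 * 6 = -36
det = 14 - -36 = 50

50


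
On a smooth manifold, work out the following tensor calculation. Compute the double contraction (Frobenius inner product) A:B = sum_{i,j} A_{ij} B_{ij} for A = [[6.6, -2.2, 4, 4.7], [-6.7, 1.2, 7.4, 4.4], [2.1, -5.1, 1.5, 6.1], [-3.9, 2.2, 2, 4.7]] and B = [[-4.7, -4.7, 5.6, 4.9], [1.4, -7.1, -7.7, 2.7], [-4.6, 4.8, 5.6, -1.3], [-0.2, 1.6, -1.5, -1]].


A:B = sum over all i,j of A_{ij} * B_{ij}.
Row 1: 6.6*-4.7=-31.02, -2.2*-4.7=10.34, 4*5.6=22.4, 4.7*4.9=23.03 => row sum = 24.75
Row 2: -6.7*1.4=-9.38, 1.2*-7.1=-8.52, 7.4*-7.7=-56.98, 4.4*2.7=11.88 => row sum = -63
Row 3: 2.1*-4.6=-9.66, -5.1*4.8=-24.48, 1.5*5.6=8.4, 6.1*-1.3=-7.93 => row sum = -33.67
Row 4: -3.9*-0.2=0.78, 2.2*1.6=3.52, 2*-1.5=-3, 4.7*-1=-4.7 => row sum = -3.4
Total = 24.75 + -63 + -33.67 + -3.4 = -75.32

-75.32


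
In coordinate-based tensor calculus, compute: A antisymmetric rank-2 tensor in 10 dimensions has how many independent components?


A antisymmetric rank-2 tensor in d dimensions has d(d-1)/2 independent components.
d = 10
d(d-1)/2 = 10 * 9 / 2 = 90 / 2 = 45

45


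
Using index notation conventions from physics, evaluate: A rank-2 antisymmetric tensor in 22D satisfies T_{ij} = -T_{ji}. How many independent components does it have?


An antisymmetric rank-2 tensor satisfies A_{ij} = -A_{ji}, so diagonal entries are zero.
The independent components are the upper-triangular entries: C(n, 2) = n(n-1)/2.
n = 22
C(22, 2) = 22 * 21 / 2 = 462 / 2 = 231

231


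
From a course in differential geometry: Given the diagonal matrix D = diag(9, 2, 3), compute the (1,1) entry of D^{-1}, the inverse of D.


For a diagonal matrix, the inverse has entries (D^{-1})_{ii} = 1/d_{ii}.
The diagonal entries are: d_{11} = 9, d_{22} = 2, d_{33} = 3
We need (D^{-1})_{11} = 1/d_{11} = 1/9 = 1/9

1/9


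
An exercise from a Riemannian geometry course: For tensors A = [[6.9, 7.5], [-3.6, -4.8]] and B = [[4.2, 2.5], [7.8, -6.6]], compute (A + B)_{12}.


Tensor addition is component-wise: (A + B)_{ij} = A_{ij} + B_{ij}.
A_{12} = 7.5
B_{12} = 2.5
(A + B)_{12} = 7.5 + 2.5 = 10

10


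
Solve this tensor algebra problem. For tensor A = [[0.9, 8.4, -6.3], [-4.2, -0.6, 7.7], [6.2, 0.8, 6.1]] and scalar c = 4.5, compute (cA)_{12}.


Scalar multiplication: (cA)_{ij} = c * A_{ij}.
c = 4.5
A_{12} = 8.4
(cA)_{12} = 4.5 * 8.4 = 37.8

37.8


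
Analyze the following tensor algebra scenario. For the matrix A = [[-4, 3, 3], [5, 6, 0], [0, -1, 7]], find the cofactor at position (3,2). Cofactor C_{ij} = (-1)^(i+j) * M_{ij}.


To find cofactor C_{32}, delete row 3 and column 2.
The resulting 2x2 submatrix is: [[-4, 3], [5, 0]]
Minor M_{32} = -4*0 - 3*5
  = 0 - 15 = -15
Sign = (-1)^(3+2) = (-1)^5 = -1
Cofactor C_{32} = -1 * -15 = 15

15


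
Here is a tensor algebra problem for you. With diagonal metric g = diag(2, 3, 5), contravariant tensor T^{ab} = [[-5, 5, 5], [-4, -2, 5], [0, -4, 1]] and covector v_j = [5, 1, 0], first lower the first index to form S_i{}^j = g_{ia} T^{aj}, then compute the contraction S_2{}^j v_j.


Step 1: lower the first index. For a diagonal metric, g_{ia} T^{aj} = g_{ii} T^{ij} (no sum on i).
g_{22} = 3
S_2{}^1 = 3 * T^{21} = 3 * -4 = -12
S_2{}^2 = 3 * T^{22} = 3 * -2 = -6
S_2{}^3 = 3 * T^{23} = 3 * 5 = 15
Step 2: contract S_2{}^j with v_j.
S_2{}^1 * v_1 = -12 * 5 = -60
S_2{}^2 * v_2 = -6 * 1 = -6
S_2{}^3 * v_3 = 15 * 0 = 0
Result = -60 + -6 + 0 = -66

-66


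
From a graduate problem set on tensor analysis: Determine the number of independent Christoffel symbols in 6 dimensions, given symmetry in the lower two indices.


Christoffel symbols Gamma^k_{ij} are symmetric in i,j, so there are d * d(d+1)/2 independent symbols.
d = 6
d(d+1)/2 = 6 * 7 / 2 = 21
Total = 6 * 21 = 126

126


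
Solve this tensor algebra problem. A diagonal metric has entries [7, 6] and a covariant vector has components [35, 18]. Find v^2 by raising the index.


To raise an index with a diagonal metric: v^i = v_i / g_{ii}.
For index 2: v_2 = 18, g_{22} = 6
v^2 = 18 / 6 = 3

3


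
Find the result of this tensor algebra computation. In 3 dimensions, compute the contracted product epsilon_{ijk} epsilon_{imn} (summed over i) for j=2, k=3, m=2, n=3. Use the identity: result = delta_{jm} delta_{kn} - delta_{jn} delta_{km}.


Using the identity: epsilon_{ijk} epsilon_{imn} = delta_{jm} delta_{kn} - delta_{jn} delta_{km}.
delta_{22} = 1
delta_{33} = 1
delta_{23} = 0
delta_{32} = 0
Result = 1 * 1 - 0 * 0 = 1 - 0 = 1

1


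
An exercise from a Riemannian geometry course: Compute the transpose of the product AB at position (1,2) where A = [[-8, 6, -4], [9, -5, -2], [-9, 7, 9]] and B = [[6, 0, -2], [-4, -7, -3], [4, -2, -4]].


(AB)^T_{ij} = (AB)_{ji} = sum_k A_{jk} B_{ki}.
For i=1, j=2 we need (AB)_{21}:
A_{21} * B_{11} = 9 * 6 = 54
A_{22} * B_{21} = -5 * -4 = 20
A_{23} * B_{31} = -2 * 4 = -8
Sum = 54 + 20 + -8 = 66

66


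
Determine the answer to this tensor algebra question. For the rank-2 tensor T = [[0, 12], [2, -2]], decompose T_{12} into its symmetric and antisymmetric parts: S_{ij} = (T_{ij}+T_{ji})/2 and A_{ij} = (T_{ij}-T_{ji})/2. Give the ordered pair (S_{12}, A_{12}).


T_{12} = 12
T_{21} = 2
S_{12} = (12 + 2)/2 = 14/2 = 7
A_{12} = (12 - 2)/2 = 10/2 = 5
Check: S + A = 7 + 5 = 12 = T_{12}.

(7, 5)


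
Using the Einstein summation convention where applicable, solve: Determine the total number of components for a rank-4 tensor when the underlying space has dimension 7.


The number of components of a rank-r tensor in d dimensions is d^r.
Here d = 7 and r = 4.
7^4 = 2401

2401


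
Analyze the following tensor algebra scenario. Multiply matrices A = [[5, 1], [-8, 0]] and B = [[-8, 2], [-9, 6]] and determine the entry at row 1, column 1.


(AB)_{ij} = sum_k A_{ik} B_{kj}.
For i=1, j=1:
A_{11} * B_{11} = 5 * -8 = -40
A_{12} * B_{21} = 1 * -9 = -9
Sum = -40 + -9 = -49

-49


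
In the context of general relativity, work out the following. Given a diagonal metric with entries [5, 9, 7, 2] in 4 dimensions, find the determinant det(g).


For a diagonal metric, the determinant is the product of diagonal entries.
Diagonal entries: 5, 9, 7, 2
det(g) = 5 * 9 * 7 * 2 = 630

630


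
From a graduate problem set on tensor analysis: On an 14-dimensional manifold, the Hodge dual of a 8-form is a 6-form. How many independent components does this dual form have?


The Hodge dual of a p-form on an n-dimensional manifold is an (n-p)-form.
n = 14, p = 8, so dual degree = 14 - 8 = 6
The number of components is C(n, n-p) = C(14, 6) = 3003

3003


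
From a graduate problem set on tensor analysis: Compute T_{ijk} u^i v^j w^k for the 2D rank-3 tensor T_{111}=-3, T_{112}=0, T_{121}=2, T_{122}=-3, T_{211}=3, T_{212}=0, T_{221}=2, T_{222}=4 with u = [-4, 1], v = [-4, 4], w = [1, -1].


S = sum over i,j,k of T_{ijk} u_i v_j w_k. Expanding all 8 terms:
T_{111}*u_1*v_1*w_1 = -3*-4*-4*1 = -48  (running total: -48)
T_{112}*u_1*v_1*w_2 = 0*-4*-4*-1 = 0  (running total: -48)
T_{121}*u_1*v_2*w_1 = 2*-4*4*1 = -32  (running total: -80)
T_{122}*u_1*v_2*w_2 = -3*-4*4*-1 = -48  (running total: -128)
T_{211}*u_2*v_1*w_1 = 3*1*-4*1 = -12  (running total: -140)
T_{212}*u_2*v_1*w_2 = 0*1*-4*-1 = 0  (running total: -140)
T_{221}*u_2*v_2*w_1 = 2*1*4*1 = 8  (running total: -132)
T_{222}*u_2*v_2*w_2 = 4*1*4*-1 = -16  (running total: -148)
S = -148

-148


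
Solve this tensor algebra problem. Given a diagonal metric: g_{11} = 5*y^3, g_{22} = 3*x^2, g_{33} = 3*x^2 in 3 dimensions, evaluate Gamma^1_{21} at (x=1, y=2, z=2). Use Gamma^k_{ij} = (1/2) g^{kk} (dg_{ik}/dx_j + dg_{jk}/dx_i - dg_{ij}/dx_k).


For a diagonal metric, Gamma^k_{ij} = (1/2) g^{kk} (dg_{ik}/dx_j + dg_{jk}/dx_i - dg_{ij}/dx_k).
The metric is diagonal, so g_{ab} = 0 for a != b.
At the given point: g_{11} = 40, g_{22} = 3, g_{33} = 3
g^{11} = 1/40
dg_{21}/dx_1 = 0 (off-diagonal)
dg_{11}/dx_2 = dg_{11}/dx_2 = 60
dg_{21}/dx_1 = 0 (off-diagonal)
Numerator = 0 + 60 - 0 = 60
Gamma^1_{21} = 60 / (2 * 40) = 3/4

3/4


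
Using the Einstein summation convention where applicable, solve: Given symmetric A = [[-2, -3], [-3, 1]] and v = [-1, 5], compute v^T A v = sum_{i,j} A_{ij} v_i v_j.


First compute Av:
(Av)_1 = -2*-1 + -3*5 = -13
(Av)_2 = -3*-1 + 1*5 = 8
Av = [-13, 8]
Then v^T (Av) = -1*-13 + 5*8
= 13 + 40 = 53

53


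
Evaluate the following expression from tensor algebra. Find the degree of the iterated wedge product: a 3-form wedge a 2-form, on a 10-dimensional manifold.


The degree of a wedge product is the sum of the degrees of the individual forms.
Degrees: 3, 2
Total degree = 3 + 2 = 5

5


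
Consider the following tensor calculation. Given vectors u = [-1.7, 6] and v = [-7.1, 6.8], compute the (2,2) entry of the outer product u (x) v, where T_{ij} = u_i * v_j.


The outer product entry T_{ij} = u_i * v_j.
We need i=2, j=2.
u_2 = 6, v_2 = 6.8
T_{2,2} = 6 * 6.8 = 40.8

40.8


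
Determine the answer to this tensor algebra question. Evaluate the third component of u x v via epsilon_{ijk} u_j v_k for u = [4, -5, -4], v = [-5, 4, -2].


(u x v)_3 = sum_{j,k} epsilon_{3jk} u_j v_k. Only permutations of (1,2,3) contribute; the two non-zero terms are:
eps_{312} u_1 v_2 = 1 * 4 * 4 = 16
eps_{321} u_2 v_1 = -1 * -5 * -5 = -25
(u x v)_3 = -9

-9


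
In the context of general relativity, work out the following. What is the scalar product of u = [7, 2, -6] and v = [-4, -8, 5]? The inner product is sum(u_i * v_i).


The inner product u . v = sum of u_i * v_i.
Term-by-term: 7 * -4, 2 * -8, -6 * 5
Products: -28, -16, -30
Sum = -28 + -16 + -30 = -74

-74


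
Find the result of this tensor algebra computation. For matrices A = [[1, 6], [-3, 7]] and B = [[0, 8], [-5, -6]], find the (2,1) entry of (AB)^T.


(AB)^T_{ij} = (AB)_{ji} = sum_k A_{jk} B_{ki}.
For i=2, j=1 we need (AB)_{12}:
A_{11} * B_{12} = 1 * 8 = 8
A_{12} * B_{22} = 6 * -6 = -36
Sum = 8 + -36 = -28

-28


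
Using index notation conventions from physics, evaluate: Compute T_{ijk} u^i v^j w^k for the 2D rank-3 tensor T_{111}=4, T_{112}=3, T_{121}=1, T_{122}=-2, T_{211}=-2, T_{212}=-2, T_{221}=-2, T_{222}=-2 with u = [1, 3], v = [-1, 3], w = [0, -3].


S = sum over i,j,k of T_{ijk} u_i v_j w_k. Expanding all 8 terms:
T_{111}*u_1*v_1*w_1 = 4*1*-1*0 = 0  (running total: 0)
T_{112}*u_1*v_1*w_2 = 3*1*-1*-3 = 9  (running total: 9)
T_{121}*u_1*v_2*w_1 = 1*1*3*0 = 0  (running total: 9)
T_{122}*u_1*v_2*w_2 = -2*1*3*-3 = 18  (running total: 27)
T_{211}*u_2*v_1*w_1 = -2*3*-1*0 = 0  (running total: 27)
T_{212}*u_2*v_1*w_2 = -2*3*-1*-3 = -18  (running total: 9)
T_{221}*u_2*v_2*w_1 = -2*3*3*0 = 0  (running total: 9)
T_{222}*u_2*v_2*w_2 = -2*3*3*-3 = 54  (running total: 63)
S = 63

63


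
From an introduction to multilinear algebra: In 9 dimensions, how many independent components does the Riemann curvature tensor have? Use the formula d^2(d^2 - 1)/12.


The Riemann tensor in d dimensions has d^2(d^2 - 1)/12 independent components.
d = 9, so d^2 = 81
d^2 - 1 = 80
d^2(d^2 - 1) = 81 * 80 = 6480
Divide by 12: 6480 / 12 = 540

540


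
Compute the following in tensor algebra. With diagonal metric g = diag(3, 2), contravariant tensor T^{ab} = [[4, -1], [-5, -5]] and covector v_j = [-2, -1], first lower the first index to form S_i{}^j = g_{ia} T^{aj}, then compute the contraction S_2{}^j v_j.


Step 1: lower the first index. For a diagonal metric, g_{ia} T^{aj} = g_{ii} T^{ij} (no sum on i).
g_{22} = 2
S_2{}^1 = 2 * T^{21} = 2 * -5 = -10
S_2{}^2 = 2 * T^{22} = 2 * -5 = -10
Step 2: contract S_2{}^j with v_j.
S_2{}^1 * v_1 = -10 * -2 = 20
S_2{}^2 * v_2 = -10 * -1 = 10
Result = 20 + 10 = 30

30


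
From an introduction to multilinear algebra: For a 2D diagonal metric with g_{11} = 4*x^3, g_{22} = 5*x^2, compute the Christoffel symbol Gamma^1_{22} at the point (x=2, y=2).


For a diagonal metric, Gamma^k_{ij} = (1/2) g^{kk} (dg_{ik}/dx_j + dg_{jk}/dx_i - dg_{ij}/dx_k).
The metric is diagonal, so g_{ab} = 0 for a != b.
At the given point: g_{11} = 32, g_{22} = 20
g^{11} = 1/32
dg_{21}/dx_2 = 0 (off-diagonal)
dg_{21}/dx_2 = 0 (off-diagonal)
dg_{22}/dx_1 = dg_{22}/dx_1 = 20
Numerator = 0 + 0 - 20 = -20
Gamma^1_{22} = -20 / (2 * 32) = -5/16

-5/16
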